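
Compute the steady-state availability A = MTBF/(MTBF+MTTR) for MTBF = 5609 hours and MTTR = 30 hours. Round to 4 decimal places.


MTBF = 5609
MTTR = 30
MTBF + MTTR = 5639
A = 5609 / 5639
A = 0.9947

0.9947


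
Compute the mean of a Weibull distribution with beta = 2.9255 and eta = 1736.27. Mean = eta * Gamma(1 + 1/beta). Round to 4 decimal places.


beta = 2.9255, eta = 1736.27
1/beta = 0.3418
1 + 1/beta = 1.3418
Gamma(1.3418) = 0.892
Mean = 1736.27 * 0.892
Mean = 1548.7778

1548.7778


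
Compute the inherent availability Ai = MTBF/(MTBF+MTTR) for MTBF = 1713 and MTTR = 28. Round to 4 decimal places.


MTBF = 1713
MTTR = 28
MTBF + MTTR = 1741
Ai = 1713 / 1741
Ai = 0.9839

0.9839


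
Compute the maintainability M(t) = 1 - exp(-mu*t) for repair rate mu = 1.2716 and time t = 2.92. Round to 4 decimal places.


mu = 1.2716, t = 2.92
mu * t = 1.2716 * 2.92 = 3.7131
exp(-3.7131) = 0.0244
M(t) = 1 - 0.0244
M(t) = 0.9756

0.9756


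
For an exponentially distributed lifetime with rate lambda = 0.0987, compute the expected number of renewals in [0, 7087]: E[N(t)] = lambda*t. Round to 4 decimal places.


lambda = 0.0987
t = 7087
E[N(t)] = lambda * t
E[N(t)] = 0.0987 * 7087
E[N(t)] = 699.4869

699.4869


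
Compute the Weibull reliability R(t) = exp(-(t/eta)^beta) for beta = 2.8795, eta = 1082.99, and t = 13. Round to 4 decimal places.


beta = 2.8795, eta = 1082.99, t = 13
t/eta = 13 / 1082.99 = 0.012
(t/eta)^beta = 0.012^2.8795 = 0.0
R(t) = exp(-0.0)
R(t) = 1.0

1.0


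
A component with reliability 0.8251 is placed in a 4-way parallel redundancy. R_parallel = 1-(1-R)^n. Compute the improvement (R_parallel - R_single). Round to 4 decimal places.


R_single = 0.8251, n = 4
1 - R_single = 0.1749
(1 - R_single)^n = 0.1749^4 = 0.0009
R_parallel = 1 - 0.0009 = 0.9991
Improvement = 0.9991 - 0.8251
Improvement = 0.174

0.174


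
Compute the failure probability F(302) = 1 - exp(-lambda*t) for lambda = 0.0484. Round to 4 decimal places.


lambda = 0.0484, t = 302
lambda * t = 14.6168
exp(-14.6168) = 0.0
F(t) = 1 - 0.0
F(t) = 1.0

1.0


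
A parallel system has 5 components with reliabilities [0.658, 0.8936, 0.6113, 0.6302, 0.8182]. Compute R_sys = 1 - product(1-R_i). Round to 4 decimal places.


Components: [0.658, 0.8936, 0.6113, 0.6302, 0.8182]
(1 - 0.658) = 0.342, running product = 0.342
(1 - 0.8936) = 0.1064, running product = 0.0364
(1 - 0.6113) = 0.3887, running product = 0.0141
(1 - 0.6302) = 0.3698, running product = 0.0052
(1 - 0.8182) = 0.1818, running product = 0.001
Product of (1-R_i) = 0.001
R_sys = 1 - 0.001 = 0.999

0.999


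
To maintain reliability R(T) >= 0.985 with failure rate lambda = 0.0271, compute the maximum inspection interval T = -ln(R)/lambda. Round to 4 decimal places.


R_target = 0.985
lambda = 0.0271
-ln(0.985) = 0.0151
T = 0.0151 / 0.0271
T = 0.5577

0.5577


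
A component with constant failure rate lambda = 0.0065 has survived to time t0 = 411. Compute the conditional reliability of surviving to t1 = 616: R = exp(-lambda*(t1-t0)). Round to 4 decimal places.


lambda = 0.0065
t0 = 411, t1 = 616
t1 - t0 = 205
lambda * (t1-t0) = 0.0065 * 205 = 1.3325
R = exp(-1.3325)
R = 0.2638

0.2638


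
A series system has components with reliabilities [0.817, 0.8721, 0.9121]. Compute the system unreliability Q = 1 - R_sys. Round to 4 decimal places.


Components: [0.817, 0.8721, 0.9121]
After component 1: product = 0.817
After component 2: product = 0.7125
After component 3: product = 0.6499
R_sys = 0.6499
Q = 1 - 0.6499 = 0.3501

0.3501


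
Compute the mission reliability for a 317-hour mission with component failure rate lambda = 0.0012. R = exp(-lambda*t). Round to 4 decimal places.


lambda = 0.0012
mission_time = 317
lambda * t = 0.0012 * 317 = 0.3804
R = exp(-0.3804)
R = 0.6836

0.6836


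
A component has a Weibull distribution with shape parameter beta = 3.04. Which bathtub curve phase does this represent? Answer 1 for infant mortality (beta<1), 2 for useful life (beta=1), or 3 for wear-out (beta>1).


beta = 3.04
Compare beta to 1:
beta < 1 => infant mortality (phase 1)
beta = 1 => useful life (phase 2)
beta > 1 => wear-out (phase 3)
Since beta = 3.04, this is wear-out (increasing failure rate)
Phase = 3

3


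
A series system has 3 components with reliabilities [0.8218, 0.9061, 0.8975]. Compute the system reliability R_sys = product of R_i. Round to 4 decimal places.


Components: [0.8218, 0.9061, 0.8975]
After component 1 (R=0.8218): product = 0.8218
After component 2 (R=0.9061): product = 0.7446
After component 3 (R=0.8975): product = 0.6683
R_sys = 0.6683

0.6683


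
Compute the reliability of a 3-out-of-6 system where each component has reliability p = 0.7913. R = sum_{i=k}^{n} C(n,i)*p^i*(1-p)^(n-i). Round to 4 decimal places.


k = 3, n = 6, p = 0.7913
i=3: C(6,3)=20 * 0.7913^3 * 0.2087^3 = 0.0901
i=4: C(6,4)=15 * 0.7913^4 * 0.2087^2 = 0.2562
i=5: C(6,5)=6 * 0.7913^5 * 0.2087^1 = 0.3885
i=6: C(6,6)=1 * 0.7913^6 * 0.2087^0 = 0.2455
R = sum of terms = 0.9802

0.9802


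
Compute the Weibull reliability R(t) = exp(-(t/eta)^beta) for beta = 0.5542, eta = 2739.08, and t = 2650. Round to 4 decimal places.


beta = 0.5542, eta = 2739.08, t = 2650
t/eta = 2650 / 2739.08 = 0.9675
(t/eta)^beta = 0.9675^0.5542 = 0.9818
R(t) = exp(-0.9818)
R(t) = 0.3746

0.3746


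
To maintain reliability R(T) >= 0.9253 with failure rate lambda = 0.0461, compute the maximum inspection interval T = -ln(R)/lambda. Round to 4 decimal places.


R_target = 0.9253
lambda = 0.0461
-ln(0.9253) = 0.0776
T = 0.0776 / 0.0461
T = 1.6841

1.6841


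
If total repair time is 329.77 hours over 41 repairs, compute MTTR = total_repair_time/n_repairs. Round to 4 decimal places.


total_repair_time = 329.77
n_repairs = 41
MTTR = 329.77 / 41
MTTR = 8.0432

8.0432


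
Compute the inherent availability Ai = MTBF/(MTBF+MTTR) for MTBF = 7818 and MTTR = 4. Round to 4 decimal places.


MTBF = 7818
MTTR = 4
MTBF + MTTR = 7822
Ai = 7818 / 7822
Ai = 0.9995

0.9995


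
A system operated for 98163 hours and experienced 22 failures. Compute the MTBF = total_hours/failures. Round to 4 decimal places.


total_hours = 98163
failures = 22
MTBF = 98163 / 22
MTBF = 4461.9545

4461.9545


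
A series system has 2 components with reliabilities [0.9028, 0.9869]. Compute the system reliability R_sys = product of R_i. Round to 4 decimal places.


Components: [0.9028, 0.9869]
After component 1 (R=0.9028): product = 0.9028
After component 2 (R=0.9869): product = 0.891
R_sys = 0.891

0.891


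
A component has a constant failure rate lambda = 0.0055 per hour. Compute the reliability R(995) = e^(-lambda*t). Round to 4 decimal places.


lambda = 0.0055
t = 995
lambda * t = 5.4725
R(t) = e^(-5.4725)
R(t) = 0.0042

0.0042


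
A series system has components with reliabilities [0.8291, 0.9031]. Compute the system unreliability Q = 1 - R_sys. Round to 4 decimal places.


Components: [0.8291, 0.9031]
After component 1: product = 0.8291
After component 2: product = 0.7488
R_sys = 0.7488
Q = 1 - 0.7488 = 0.2512

0.2512


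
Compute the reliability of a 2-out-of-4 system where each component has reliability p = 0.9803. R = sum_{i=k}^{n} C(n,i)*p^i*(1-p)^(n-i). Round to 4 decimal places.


k = 2, n = 4, p = 0.9803
i=2: C(4,2)=6 * 0.9803^2 * 0.0197^2 = 0.0022
i=3: C(4,3)=4 * 0.9803^3 * 0.0197^1 = 0.0742
i=4: C(4,4)=1 * 0.9803^4 * 0.0197^0 = 0.9235
R = sum of terms = 1.0

1.0


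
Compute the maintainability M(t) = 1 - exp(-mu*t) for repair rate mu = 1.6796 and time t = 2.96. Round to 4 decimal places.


mu = 1.6796, t = 2.96
mu * t = 1.6796 * 2.96 = 4.9716
exp(-4.9716) = 0.0069
M(t) = 1 - 0.0069
M(t) = 0.9931

0.9931


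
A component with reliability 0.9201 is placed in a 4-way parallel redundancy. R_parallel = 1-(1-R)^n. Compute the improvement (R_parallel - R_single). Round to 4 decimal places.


R_single = 0.9201, n = 4
1 - R_single = 0.0799
(1 - R_single)^n = 0.0799^4 = 0.0
R_parallel = 1 - 0.0 = 1.0
Improvement = 1.0 - 0.9201
Improvement = 0.0799

0.0799


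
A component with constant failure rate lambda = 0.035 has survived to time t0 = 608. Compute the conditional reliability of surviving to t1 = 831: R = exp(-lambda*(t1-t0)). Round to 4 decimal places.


lambda = 0.035
t0 = 608, t1 = 831
t1 - t0 = 223
lambda * (t1-t0) = 0.035 * 223 = 7.805
R = exp(-7.805)
R = 0.0004

0.0004


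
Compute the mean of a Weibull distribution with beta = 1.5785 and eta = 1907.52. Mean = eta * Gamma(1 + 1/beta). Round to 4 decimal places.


beta = 1.5785, eta = 1907.52
1/beta = 0.6335
1 + 1/beta = 1.6335
Gamma(1.6335) = 0.8977
Mean = 1907.52 * 0.8977
Mean = 1712.4312

1712.4312


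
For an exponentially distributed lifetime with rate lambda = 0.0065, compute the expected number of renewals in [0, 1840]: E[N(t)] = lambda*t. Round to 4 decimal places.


lambda = 0.0065
t = 1840
E[N(t)] = lambda * t
E[N(t)] = 0.0065 * 1840
E[N(t)] = 11.96

11.96


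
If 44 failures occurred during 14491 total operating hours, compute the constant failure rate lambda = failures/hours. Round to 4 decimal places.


failures = 44
total_hours = 14491
lambda = 44 / 14491
lambda = 0.003

0.003


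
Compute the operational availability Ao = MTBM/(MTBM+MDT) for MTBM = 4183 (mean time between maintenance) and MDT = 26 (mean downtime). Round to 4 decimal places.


MTBM = 4183
MDT = 26
MTBM + MDT = 4209
Ao = 4183 / 4209
Ao = 0.9938

0.9938


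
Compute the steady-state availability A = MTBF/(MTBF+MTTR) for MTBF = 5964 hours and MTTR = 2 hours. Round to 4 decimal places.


MTBF = 5964
MTTR = 2
MTBF + MTTR = 5966
A = 5964 / 5966
A = 0.9997

0.9997


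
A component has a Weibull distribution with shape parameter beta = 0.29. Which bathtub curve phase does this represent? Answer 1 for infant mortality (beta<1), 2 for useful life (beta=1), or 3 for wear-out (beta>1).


beta = 0.29
Compare beta to 1:
beta < 1 => infant mortality (phase 1)
beta = 1 => useful life (phase 2)
beta > 1 => wear-out (phase 3)
Since beta = 0.29, this is infant mortality (decreasing failure rate)
Phase = 1

1


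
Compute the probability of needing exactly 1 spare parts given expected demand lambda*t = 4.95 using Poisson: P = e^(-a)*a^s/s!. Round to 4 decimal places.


a = 4.95, s = 1
e^(-a) = e^(-4.95) = 0.0071
a^s = 4.95^1 = 4.95
s! = 1
P = 0.0071 * 4.95 / 1
P = 0.0351

0.0351


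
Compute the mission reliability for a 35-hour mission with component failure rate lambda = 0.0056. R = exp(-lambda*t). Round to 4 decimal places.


lambda = 0.0056
mission_time = 35
lambda * t = 0.0056 * 35 = 0.196
R = exp(-0.196)
R = 0.822

0.822


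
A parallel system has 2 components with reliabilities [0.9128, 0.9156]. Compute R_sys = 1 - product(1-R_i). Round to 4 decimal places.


Components: [0.9128, 0.9156]
(1 - 0.9128) = 0.0872, running product = 0.0872
(1 - 0.9156) = 0.0844, running product = 0.0074
Product of (1-R_i) = 0.0074
R_sys = 1 - 0.0074 = 0.9926

0.9926


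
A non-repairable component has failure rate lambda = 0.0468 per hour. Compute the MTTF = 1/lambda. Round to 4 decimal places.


lambda = 0.0468
MTTF = 1 / 0.0468
MTTF = 21.3675

21.3675


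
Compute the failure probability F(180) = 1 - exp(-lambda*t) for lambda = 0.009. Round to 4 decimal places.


lambda = 0.009, t = 180
lambda * t = 1.62
exp(-1.62) = 0.1979
F(t) = 1 - 0.1979
F(t) = 0.8021

0.8021


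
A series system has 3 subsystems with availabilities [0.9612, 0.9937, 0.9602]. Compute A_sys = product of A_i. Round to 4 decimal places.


Subsystems: [0.9612, 0.9937, 0.9602]
After subsystem 1 (A=0.9612): product = 0.9612
After subsystem 2 (A=0.9937): product = 0.9551
After subsystem 3 (A=0.9602): product = 0.9171
A_sys = 0.9171

0.9171


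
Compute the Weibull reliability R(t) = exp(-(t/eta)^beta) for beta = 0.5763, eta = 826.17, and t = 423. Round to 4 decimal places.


beta = 0.5763, eta = 826.17, t = 423
t/eta = 423 / 826.17 = 0.512
(t/eta)^beta = 0.512^0.5763 = 0.6799
R(t) = exp(-0.6799)
R(t) = 0.5067

0.5067


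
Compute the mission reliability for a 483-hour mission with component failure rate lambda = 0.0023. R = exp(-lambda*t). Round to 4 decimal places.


lambda = 0.0023
mission_time = 483
lambda * t = 0.0023 * 483 = 1.1109
R = exp(-1.1109)
R = 0.3293

0.3293


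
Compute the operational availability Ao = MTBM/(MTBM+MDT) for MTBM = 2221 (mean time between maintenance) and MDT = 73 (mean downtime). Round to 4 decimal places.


MTBM = 2221
MDT = 73
MTBM + MDT = 2294
Ao = 2221 / 2294
Ao = 0.9682

0.9682


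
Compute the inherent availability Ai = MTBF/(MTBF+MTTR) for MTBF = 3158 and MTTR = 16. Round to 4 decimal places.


MTBF = 3158
MTTR = 16
MTBF + MTTR = 3174
Ai = 3158 / 3174
Ai = 0.995

0.995


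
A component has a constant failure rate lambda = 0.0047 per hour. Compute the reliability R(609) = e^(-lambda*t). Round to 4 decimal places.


lambda = 0.0047
t = 609
lambda * t = 2.8623
R(t) = e^(-2.8623)
R(t) = 0.0571

0.0571


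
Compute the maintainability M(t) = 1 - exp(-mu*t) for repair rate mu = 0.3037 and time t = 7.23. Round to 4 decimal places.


mu = 0.3037, t = 7.23
mu * t = 0.3037 * 7.23 = 2.1958
exp(-2.1958) = 0.1113
M(t) = 1 - 0.1113
M(t) = 0.8887

0.8887


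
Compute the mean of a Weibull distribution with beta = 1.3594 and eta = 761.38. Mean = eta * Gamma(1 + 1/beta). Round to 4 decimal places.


beta = 1.3594, eta = 761.38
1/beta = 0.7356
1 + 1/beta = 1.7356
Gamma(1.7356) = 0.9159
Mean = 761.38 * 0.9159
Mean = 697.3251

697.3251


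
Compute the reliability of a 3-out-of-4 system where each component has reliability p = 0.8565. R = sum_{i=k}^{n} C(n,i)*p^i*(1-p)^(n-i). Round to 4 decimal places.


k = 3, n = 4, p = 0.8565
i=3: C(4,3)=4 * 0.8565^3 * 0.1435^1 = 0.3607
i=4: C(4,4)=1 * 0.8565^4 * 0.1435^0 = 0.5382
R = sum of terms = 0.8988

0.8988


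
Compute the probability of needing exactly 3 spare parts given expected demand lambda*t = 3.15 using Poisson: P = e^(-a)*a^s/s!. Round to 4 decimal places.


a = 3.15, s = 3
e^(-a) = e^(-3.15) = 0.0429
a^s = 3.15^3 = 31.2559
s! = 6
P = 0.0429 * 31.2559 / 6
P = 0.2232

0.2232


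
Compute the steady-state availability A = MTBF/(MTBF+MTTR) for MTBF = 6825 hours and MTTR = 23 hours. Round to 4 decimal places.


MTBF = 6825
MTTR = 23
MTBF + MTTR = 6848
A = 6825 / 6848
A = 0.9966

0.9966


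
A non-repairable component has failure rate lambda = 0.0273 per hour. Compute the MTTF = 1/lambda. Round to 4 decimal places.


lambda = 0.0273
MTTF = 1 / 0.0273
MTTF = 36.63

36.63


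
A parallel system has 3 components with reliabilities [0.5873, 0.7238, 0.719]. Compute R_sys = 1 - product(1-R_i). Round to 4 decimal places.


Components: [0.5873, 0.7238, 0.719]
(1 - 0.5873) = 0.4127, running product = 0.4127
(1 - 0.7238) = 0.2762, running product = 0.114
(1 - 0.719) = 0.281, running product = 0.032
Product of (1-R_i) = 0.032
R_sys = 1 - 0.032 = 0.968

0.968


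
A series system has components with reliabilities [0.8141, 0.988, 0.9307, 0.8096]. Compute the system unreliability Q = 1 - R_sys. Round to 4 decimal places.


Components: [0.8141, 0.988, 0.9307, 0.8096]
After component 1: product = 0.8141
After component 2: product = 0.8043
After component 3: product = 0.7486
After component 4: product = 0.6061
R_sys = 0.6061
Q = 1 - 0.6061 = 0.3939

0.3939


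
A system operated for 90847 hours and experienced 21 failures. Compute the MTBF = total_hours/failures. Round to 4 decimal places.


total_hours = 90847
failures = 21
MTBF = 90847 / 21
MTBF = 4326.0476

4326.0476


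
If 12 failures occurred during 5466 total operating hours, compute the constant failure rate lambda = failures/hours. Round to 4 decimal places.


failures = 12
total_hours = 5466
lambda = 12 / 5466
lambda = 0.0022

0.0022


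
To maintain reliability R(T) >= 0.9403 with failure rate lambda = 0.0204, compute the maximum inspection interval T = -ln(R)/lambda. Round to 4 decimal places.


R_target = 0.9403
lambda = 0.0204
-ln(0.9403) = 0.0616
T = 0.0616 / 0.0204
T = 3.0175

3.0175


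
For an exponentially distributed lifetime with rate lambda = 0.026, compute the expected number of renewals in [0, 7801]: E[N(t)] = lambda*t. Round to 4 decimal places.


lambda = 0.026
t = 7801
E[N(t)] = lambda * t
E[N(t)] = 0.026 * 7801
E[N(t)] = 202.826

202.826


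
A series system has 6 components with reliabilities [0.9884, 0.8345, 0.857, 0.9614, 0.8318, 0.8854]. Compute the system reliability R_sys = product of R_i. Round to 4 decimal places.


Components: [0.9884, 0.8345, 0.857, 0.9614, 0.8318, 0.8854]
After component 1 (R=0.9884): product = 0.9884
After component 2 (R=0.8345): product = 0.8248
After component 3 (R=0.857): product = 0.7069
After component 4 (R=0.9614): product = 0.6796
After component 5 (R=0.8318): product = 0.5653
After component 6 (R=0.8854): product = 0.5005
R_sys = 0.5005

0.5005


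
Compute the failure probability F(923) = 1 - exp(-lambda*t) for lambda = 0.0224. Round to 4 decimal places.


lambda = 0.0224, t = 923
lambda * t = 20.6752
exp(-20.6752) = 0.0
F(t) = 1 - 0.0
F(t) = 1.0

1.0


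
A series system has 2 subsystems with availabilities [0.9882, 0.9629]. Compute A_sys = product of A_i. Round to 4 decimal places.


Subsystems: [0.9882, 0.9629]
After subsystem 1 (A=0.9882): product = 0.9882
After subsystem 2 (A=0.9629): product = 0.9515
A_sys = 0.9515

0.9515


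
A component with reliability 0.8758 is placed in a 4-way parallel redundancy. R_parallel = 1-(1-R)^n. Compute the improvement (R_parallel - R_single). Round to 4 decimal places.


R_single = 0.8758, n = 4
1 - R_single = 0.1242
(1 - R_single)^n = 0.1242^4 = 0.0002
R_parallel = 1 - 0.0002 = 0.9998
Improvement = 0.9998 - 0.8758
Improvement = 0.124

0.124


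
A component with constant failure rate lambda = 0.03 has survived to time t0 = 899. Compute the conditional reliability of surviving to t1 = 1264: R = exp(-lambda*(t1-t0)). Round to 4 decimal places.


lambda = 0.03
t0 = 899, t1 = 1264
t1 - t0 = 365
lambda * (t1-t0) = 0.03 * 365 = 10.95
R = exp(-10.95)
R = 0.0

0.0


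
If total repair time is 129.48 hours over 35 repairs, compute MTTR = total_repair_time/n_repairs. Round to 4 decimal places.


total_repair_time = 129.48
n_repairs = 35
MTTR = 129.48 / 35
MTTR = 3.6994

3.6994


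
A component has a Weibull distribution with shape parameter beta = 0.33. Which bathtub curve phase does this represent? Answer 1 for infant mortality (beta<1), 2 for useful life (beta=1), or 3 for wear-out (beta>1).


beta = 0.33
Compare beta to 1:
beta < 1 => infant mortality (phase 1)
beta = 1 => useful life (phase 2)
beta > 1 => wear-out (phase 3)
Since beta = 0.33, this is infant mortality (decreasing failure rate)
Phase = 1

1


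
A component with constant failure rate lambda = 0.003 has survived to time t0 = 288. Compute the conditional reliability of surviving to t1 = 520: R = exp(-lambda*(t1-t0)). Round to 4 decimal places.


lambda = 0.003
t0 = 288, t1 = 520
t1 - t0 = 232
lambda * (t1-t0) = 0.003 * 232 = 0.696
R = exp(-0.696)
R = 0.4986

0.4986


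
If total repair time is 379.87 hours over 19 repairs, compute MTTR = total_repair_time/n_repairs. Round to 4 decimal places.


total_repair_time = 379.87
n_repairs = 19
MTTR = 379.87 / 19
MTTR = 19.9932

19.9932


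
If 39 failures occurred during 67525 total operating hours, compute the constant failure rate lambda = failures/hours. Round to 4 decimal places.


failures = 39
total_hours = 67525
lambda = 39 / 67525
lambda = 0.0006

0.0006


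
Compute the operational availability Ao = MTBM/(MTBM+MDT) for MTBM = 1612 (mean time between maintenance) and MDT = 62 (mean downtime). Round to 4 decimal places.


MTBM = 1612
MDT = 62
MTBM + MDT = 1674
Ao = 1612 / 1674
Ao = 0.963

0.963


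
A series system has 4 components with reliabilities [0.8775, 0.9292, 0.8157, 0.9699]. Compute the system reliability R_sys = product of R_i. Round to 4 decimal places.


Components: [0.8775, 0.9292, 0.8157, 0.9699]
After component 1 (R=0.8775): product = 0.8775
After component 2 (R=0.9292): product = 0.8154
After component 3 (R=0.8157): product = 0.6651
After component 4 (R=0.9699): product = 0.6451
R_sys = 0.6451

0.6451


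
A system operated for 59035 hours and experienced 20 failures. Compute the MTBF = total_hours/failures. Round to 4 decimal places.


total_hours = 59035
failures = 20
MTBF = 59035 / 20
MTBF = 2951.75

2951.75


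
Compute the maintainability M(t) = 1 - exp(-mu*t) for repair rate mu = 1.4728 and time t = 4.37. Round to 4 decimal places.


mu = 1.4728, t = 4.37
mu * t = 1.4728 * 4.37 = 6.4361
exp(-6.4361) = 0.0016
M(t) = 1 - 0.0016
M(t) = 0.9984

0.9984


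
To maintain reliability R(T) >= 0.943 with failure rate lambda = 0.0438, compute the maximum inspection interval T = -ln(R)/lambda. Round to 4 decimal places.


R_target = 0.943
lambda = 0.0438
-ln(0.943) = 0.0587
T = 0.0587 / 0.0438
T = 1.3399

1.3399


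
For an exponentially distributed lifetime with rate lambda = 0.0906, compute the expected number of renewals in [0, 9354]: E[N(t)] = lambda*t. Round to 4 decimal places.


lambda = 0.0906
t = 9354
E[N(t)] = lambda * t
E[N(t)] = 0.0906 * 9354
E[N(t)] = 847.4724

847.4724


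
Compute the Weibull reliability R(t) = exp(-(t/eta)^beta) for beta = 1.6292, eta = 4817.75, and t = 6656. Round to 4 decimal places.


beta = 1.6292, eta = 4817.75, t = 6656
t/eta = 6656 / 4817.75 = 1.3816
(t/eta)^beta = 1.3816^1.6292 = 1.6931
R(t) = exp(-1.6931)
R(t) = 0.1839

0.1839


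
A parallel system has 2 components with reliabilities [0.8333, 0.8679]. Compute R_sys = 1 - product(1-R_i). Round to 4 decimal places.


Components: [0.8333, 0.8679]
(1 - 0.8333) = 0.1667, running product = 0.1667
(1 - 0.8679) = 0.1321, running product = 0.022
Product of (1-R_i) = 0.022
R_sys = 1 - 0.022 = 0.978

0.978


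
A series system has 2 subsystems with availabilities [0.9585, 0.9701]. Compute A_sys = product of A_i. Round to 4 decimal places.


Subsystems: [0.9585, 0.9701]
After subsystem 1 (A=0.9585): product = 0.9585
After subsystem 2 (A=0.9701): product = 0.9298
A_sys = 0.9298

0.9298


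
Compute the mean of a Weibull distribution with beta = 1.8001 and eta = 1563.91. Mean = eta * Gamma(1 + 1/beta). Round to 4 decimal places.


beta = 1.8001, eta = 1563.91
1/beta = 0.5555
1 + 1/beta = 1.5555
Gamma(1.5555) = 0.8893
Mean = 1563.91 * 0.8893
Mean = 1390.7607

1390.7607


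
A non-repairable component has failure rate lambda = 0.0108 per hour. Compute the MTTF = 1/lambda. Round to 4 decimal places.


lambda = 0.0108
MTTF = 1 / 0.0108
MTTF = 92.5926

92.5926


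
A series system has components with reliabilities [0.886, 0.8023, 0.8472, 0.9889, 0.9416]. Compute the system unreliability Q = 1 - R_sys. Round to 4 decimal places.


Components: [0.886, 0.8023, 0.8472, 0.9889, 0.9416]
After component 1: product = 0.886
After component 2: product = 0.7108
After component 3: product = 0.6022
After component 4: product = 0.5955
After component 5: product = 0.5608
R_sys = 0.5608
Q = 1 - 0.5608 = 0.4392

0.4392


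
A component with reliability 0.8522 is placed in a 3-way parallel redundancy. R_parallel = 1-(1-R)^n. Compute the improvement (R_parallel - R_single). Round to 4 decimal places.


R_single = 0.8522, n = 3
1 - R_single = 0.1478
(1 - R_single)^n = 0.1478^3 = 0.0032
R_parallel = 1 - 0.0032 = 0.9968
Improvement = 0.9968 - 0.8522
Improvement = 0.1446

0.1446


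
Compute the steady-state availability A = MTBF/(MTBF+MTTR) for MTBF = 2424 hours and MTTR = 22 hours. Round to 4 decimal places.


MTBF = 2424
MTTR = 22
MTBF + MTTR = 2446
A = 2424 / 2446
A = 0.991

0.991


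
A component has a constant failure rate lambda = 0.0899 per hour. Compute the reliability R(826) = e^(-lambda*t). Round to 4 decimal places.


lambda = 0.0899
t = 826
lambda * t = 74.2574
R(t) = e^(-74.2574)
R(t) = 0.0

0.0


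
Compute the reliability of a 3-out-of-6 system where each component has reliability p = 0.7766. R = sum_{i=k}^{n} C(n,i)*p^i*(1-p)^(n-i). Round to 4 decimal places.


k = 3, n = 6, p = 0.7766
i=3: C(6,3)=20 * 0.7766^3 * 0.2234^3 = 0.1044
i=4: C(6,4)=15 * 0.7766^4 * 0.2234^2 = 0.2723
i=5: C(6,5)=6 * 0.7766^5 * 0.2234^1 = 0.3786
i=6: C(6,6)=1 * 0.7766^6 * 0.2234^0 = 0.2194
R = sum of terms = 0.9747

0.9747


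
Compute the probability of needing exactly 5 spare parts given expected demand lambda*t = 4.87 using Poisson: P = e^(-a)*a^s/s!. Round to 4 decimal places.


a = 4.87, s = 5
e^(-a) = e^(-4.87) = 0.0077
a^s = 4.87^5 = 2739.3329
s! = 120
P = 0.0077 * 2739.3329 / 120
P = 0.1752

0.1752


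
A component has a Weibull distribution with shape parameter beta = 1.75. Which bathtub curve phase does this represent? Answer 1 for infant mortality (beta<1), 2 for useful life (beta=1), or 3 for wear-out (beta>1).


beta = 1.75
Compare beta to 1:
beta < 1 => infant mortality (phase 1)
beta = 1 => useful life (phase 2)
beta > 1 => wear-out (phase 3)
Since beta = 1.75, this is wear-out (increasing failure rate)
Phase = 3

3


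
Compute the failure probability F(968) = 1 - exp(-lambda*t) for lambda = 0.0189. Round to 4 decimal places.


lambda = 0.0189, t = 968
lambda * t = 18.2952
exp(-18.2952) = 0.0
F(t) = 1 - 0.0
F(t) = 1.0

1.0


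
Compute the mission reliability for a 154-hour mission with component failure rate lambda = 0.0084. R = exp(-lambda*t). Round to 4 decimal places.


lambda = 0.0084
mission_time = 154
lambda * t = 0.0084 * 154 = 1.2936
R = exp(-1.2936)
R = 0.2743

0.2743


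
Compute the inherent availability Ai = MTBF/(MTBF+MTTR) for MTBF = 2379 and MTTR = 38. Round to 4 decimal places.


MTBF = 2379
MTTR = 38
MTBF + MTTR = 2417
Ai = 2379 / 2417
Ai = 0.9843

0.9843


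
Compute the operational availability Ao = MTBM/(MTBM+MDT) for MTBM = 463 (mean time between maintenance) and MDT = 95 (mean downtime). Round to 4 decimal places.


MTBM = 463
MDT = 95
MTBM + MDT = 558
Ao = 463 / 558
Ao = 0.8297

0.8297


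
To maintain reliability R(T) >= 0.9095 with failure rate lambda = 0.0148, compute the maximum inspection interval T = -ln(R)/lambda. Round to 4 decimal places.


R_target = 0.9095
lambda = 0.0148
-ln(0.9095) = 0.0949
T = 0.0949 / 0.0148
T = 6.4095

6.4095


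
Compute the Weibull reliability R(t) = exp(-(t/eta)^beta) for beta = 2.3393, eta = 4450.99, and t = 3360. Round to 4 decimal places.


beta = 2.3393, eta = 4450.99, t = 3360
t/eta = 3360 / 4450.99 = 0.7549
(t/eta)^beta = 0.7549^2.3393 = 0.518
R(t) = exp(-0.518)
R(t) = 0.5957

0.5957


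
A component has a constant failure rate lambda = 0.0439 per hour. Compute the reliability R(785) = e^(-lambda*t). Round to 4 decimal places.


lambda = 0.0439
t = 785
lambda * t = 34.4615
R(t) = e^(-34.4615)
R(t) = 0.0

0.0


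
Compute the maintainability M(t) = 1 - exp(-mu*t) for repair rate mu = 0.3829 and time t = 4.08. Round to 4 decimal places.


mu = 0.3829, t = 4.08
mu * t = 0.3829 * 4.08 = 1.5622
exp(-1.5622) = 0.2097
M(t) = 1 - 0.2097
M(t) = 0.7903

0.7903


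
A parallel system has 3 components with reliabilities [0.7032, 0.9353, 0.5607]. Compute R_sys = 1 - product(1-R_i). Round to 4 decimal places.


Components: [0.7032, 0.9353, 0.5607]
(1 - 0.7032) = 0.2968, running product = 0.2968
(1 - 0.9353) = 0.0647, running product = 0.0192
(1 - 0.5607) = 0.4393, running product = 0.0084
Product of (1-R_i) = 0.0084
R_sys = 1 - 0.0084 = 0.9916

0.9916


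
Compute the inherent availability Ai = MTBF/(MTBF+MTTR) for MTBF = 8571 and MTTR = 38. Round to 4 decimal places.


MTBF = 8571
MTTR = 38
MTBF + MTTR = 8609
Ai = 8571 / 8609
Ai = 0.9956

0.9956


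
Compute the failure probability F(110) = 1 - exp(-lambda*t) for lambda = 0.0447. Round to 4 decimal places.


lambda = 0.0447, t = 110
lambda * t = 4.917
exp(-4.917) = 0.0073
F(t) = 1 - 0.0073
F(t) = 0.9927

0.9927


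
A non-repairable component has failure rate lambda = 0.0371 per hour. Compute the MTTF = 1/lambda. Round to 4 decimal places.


lambda = 0.0371
MTTF = 1 / 0.0371
MTTF = 26.9542

26.9542


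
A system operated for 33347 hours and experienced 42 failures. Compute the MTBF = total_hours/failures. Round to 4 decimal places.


total_hours = 33347
failures = 42
MTBF = 33347 / 42
MTBF = 793.9762

793.9762


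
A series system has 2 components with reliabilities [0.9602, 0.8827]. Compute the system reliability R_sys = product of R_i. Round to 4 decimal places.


Components: [0.9602, 0.8827]
After component 1 (R=0.9602): product = 0.9602
After component 2 (R=0.8827): product = 0.8476
R_sys = 0.8476

0.8476


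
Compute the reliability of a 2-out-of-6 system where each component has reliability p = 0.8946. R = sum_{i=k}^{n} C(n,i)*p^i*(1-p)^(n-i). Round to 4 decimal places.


k = 2, n = 6, p = 0.8946
i=2: C(6,2)=15 * 0.8946^2 * 0.1054^4 = 0.0015
i=3: C(6,3)=20 * 0.8946^3 * 0.1054^3 = 0.0168
i=4: C(6,4)=15 * 0.8946^4 * 0.1054^2 = 0.1067
i=5: C(6,5)=6 * 0.8946^5 * 0.1054^1 = 0.3624
i=6: C(6,6)=1 * 0.8946^6 * 0.1054^0 = 0.5126
R = sum of terms = 0.9999

0.9999


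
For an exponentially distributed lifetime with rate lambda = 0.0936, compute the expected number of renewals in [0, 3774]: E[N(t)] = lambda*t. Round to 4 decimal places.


lambda = 0.0936
t = 3774
E[N(t)] = lambda * t
E[N(t)] = 0.0936 * 3774
E[N(t)] = 353.2464

353.2464


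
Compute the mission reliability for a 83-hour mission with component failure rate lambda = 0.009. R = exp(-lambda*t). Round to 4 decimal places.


lambda = 0.009
mission_time = 83
lambda * t = 0.009 * 83 = 0.747
R = exp(-0.747)
R = 0.4738

0.4738


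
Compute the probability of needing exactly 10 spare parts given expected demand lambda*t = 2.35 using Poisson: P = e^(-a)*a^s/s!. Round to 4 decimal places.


a = 2.35, s = 10
e^(-a) = e^(-2.35) = 0.0954
a^s = 2.35^10 = 5136.634
s! = 3628800
P = 0.0954 * 5136.634 / 3628800
P = 0.0001

0.0001


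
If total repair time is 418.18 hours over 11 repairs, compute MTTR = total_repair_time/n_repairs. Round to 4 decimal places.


total_repair_time = 418.18
n_repairs = 11
MTTR = 418.18 / 11
MTTR = 38.0164

38.0164


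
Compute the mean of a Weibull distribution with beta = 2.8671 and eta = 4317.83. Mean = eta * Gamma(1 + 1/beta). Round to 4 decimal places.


beta = 2.8671, eta = 4317.83
1/beta = 0.3488
1 + 1/beta = 1.3488
Gamma(1.3488) = 0.8913
Mean = 4317.83 * 0.8913
Mean = 3848.3764

3848.3764


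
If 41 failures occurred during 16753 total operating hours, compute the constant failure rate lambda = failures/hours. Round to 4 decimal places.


failures = 41
total_hours = 16753
lambda = 41 / 16753
lambda = 0.0024

0.0024


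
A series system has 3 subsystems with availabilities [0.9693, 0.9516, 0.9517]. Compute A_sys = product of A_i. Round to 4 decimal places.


Subsystems: [0.9693, 0.9516, 0.9517]
After subsystem 1 (A=0.9693): product = 0.9693
After subsystem 2 (A=0.9516): product = 0.9224
After subsystem 3 (A=0.9517): product = 0.8778
A_sys = 0.8778

0.8778


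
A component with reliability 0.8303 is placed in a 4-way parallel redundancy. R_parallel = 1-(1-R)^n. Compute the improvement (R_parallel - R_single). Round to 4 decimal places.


R_single = 0.8303, n = 4
1 - R_single = 0.1697
(1 - R_single)^n = 0.1697^4 = 0.0008
R_parallel = 1 - 0.0008 = 0.9992
Improvement = 0.9992 - 0.8303
Improvement = 0.1689

0.1689


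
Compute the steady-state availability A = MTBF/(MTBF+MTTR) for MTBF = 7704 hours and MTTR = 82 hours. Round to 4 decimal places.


MTBF = 7704
MTTR = 82
MTBF + MTTR = 7786
A = 7704 / 7786
A = 0.9895

0.9895


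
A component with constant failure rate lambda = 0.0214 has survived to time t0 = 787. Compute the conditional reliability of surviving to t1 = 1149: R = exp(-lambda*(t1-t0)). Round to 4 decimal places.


lambda = 0.0214
t0 = 787, t1 = 1149
t1 - t0 = 362
lambda * (t1-t0) = 0.0214 * 362 = 7.7468
R = exp(-7.7468)
R = 0.0004

0.0004


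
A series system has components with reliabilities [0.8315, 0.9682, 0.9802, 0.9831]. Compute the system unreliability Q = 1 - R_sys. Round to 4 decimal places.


Components: [0.8315, 0.9682, 0.9802, 0.9831]
After component 1: product = 0.8315
After component 2: product = 0.8051
After component 3: product = 0.7891
After component 4: product = 0.7758
R_sys = 0.7758
Q = 1 - 0.7758 = 0.2242

0.2242


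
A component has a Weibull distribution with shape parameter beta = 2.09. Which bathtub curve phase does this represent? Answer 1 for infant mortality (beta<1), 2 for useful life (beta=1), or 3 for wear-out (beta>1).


beta = 2.09
Compare beta to 1:
beta < 1 => infant mortality (phase 1)
beta = 1 => useful life (phase 2)
beta > 1 => wear-out (phase 3)
Since beta = 2.09, this is wear-out (increasing failure rate)
Phase = 3

3


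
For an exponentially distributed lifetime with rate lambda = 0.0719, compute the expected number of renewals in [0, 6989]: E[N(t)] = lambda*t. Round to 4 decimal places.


lambda = 0.0719
t = 6989
E[N(t)] = lambda * t
E[N(t)] = 0.0719 * 6989
E[N(t)] = 502.5091

502.5091


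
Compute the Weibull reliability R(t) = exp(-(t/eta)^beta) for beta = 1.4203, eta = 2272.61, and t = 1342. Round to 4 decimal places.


beta = 1.4203, eta = 2272.61, t = 1342
t/eta = 1342 / 2272.61 = 0.5905
(t/eta)^beta = 0.5905^1.4203 = 0.4732
R(t) = exp(-0.4732)
R(t) = 0.623

0.623


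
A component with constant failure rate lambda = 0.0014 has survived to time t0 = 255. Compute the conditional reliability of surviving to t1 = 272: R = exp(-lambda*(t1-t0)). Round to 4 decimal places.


lambda = 0.0014
t0 = 255, t1 = 272
t1 - t0 = 17
lambda * (t1-t0) = 0.0014 * 17 = 0.0238
R = exp(-0.0238)
R = 0.9765

0.9765


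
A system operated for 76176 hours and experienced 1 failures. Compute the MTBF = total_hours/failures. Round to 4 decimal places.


total_hours = 76176
failures = 1
MTBF = 76176 / 1
MTBF = 76176.0

76176.0


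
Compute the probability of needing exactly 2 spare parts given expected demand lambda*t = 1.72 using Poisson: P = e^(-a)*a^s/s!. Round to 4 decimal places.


a = 1.72, s = 2
e^(-a) = e^(-1.72) = 0.1791
a^s = 1.72^2 = 2.9584
s! = 2
P = 0.1791 * 2.9584 / 2
P = 0.2649

0.2649


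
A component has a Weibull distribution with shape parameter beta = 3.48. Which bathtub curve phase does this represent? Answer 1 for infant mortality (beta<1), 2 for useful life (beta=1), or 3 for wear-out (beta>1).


beta = 3.48
Compare beta to 1:
beta < 1 => infant mortality (phase 1)
beta = 1 => useful life (phase 2)
beta > 1 => wear-out (phase 3)
Since beta = 3.48, this is wear-out (increasing failure rate)
Phase = 3

3


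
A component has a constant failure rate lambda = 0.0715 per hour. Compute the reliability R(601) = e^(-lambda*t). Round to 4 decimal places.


lambda = 0.0715
t = 601
lambda * t = 42.9715
R(t) = e^(-42.9715)
R(t) = 0.0

0.0


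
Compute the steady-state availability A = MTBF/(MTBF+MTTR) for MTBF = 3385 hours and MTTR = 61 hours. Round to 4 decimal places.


MTBF = 3385
MTTR = 61
MTBF + MTTR = 3446
A = 3385 / 3446
A = 0.9823

0.9823


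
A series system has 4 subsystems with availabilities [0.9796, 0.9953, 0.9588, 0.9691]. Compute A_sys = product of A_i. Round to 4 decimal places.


Subsystems: [0.9796, 0.9953, 0.9588, 0.9691]
After subsystem 1 (A=0.9796): product = 0.9796
After subsystem 2 (A=0.9953): product = 0.975
After subsystem 3 (A=0.9588): product = 0.9348
After subsystem 4 (A=0.9691): product = 0.9059
A_sys = 0.9059

0.9059


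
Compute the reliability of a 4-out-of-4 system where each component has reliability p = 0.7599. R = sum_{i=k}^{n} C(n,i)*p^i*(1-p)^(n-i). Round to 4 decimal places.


k = 4, n = 4, p = 0.7599
i=4: C(4,4)=1 * 0.7599^4 * 0.2401^0 = 0.3334
R = sum of terms = 0.3334

0.3334


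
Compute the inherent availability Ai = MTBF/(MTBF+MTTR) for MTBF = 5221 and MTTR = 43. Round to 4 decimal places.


MTBF = 5221
MTTR = 43
MTBF + MTTR = 5264
Ai = 5221 / 5264
Ai = 0.9918

0.9918


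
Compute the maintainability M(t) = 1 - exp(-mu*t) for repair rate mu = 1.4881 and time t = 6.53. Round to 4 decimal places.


mu = 1.4881, t = 6.53
mu * t = 1.4881 * 6.53 = 9.7173
exp(-9.7173) = 0.0001
M(t) = 1 - 0.0001
M(t) = 0.9999

0.9999


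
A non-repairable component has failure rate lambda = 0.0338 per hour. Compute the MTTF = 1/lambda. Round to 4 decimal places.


lambda = 0.0338
MTTF = 1 / 0.0338
MTTF = 29.5858

29.5858


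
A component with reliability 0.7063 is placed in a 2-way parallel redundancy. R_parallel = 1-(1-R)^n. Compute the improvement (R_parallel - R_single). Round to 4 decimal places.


R_single = 0.7063, n = 2
1 - R_single = 0.2937
(1 - R_single)^n = 0.2937^2 = 0.0863
R_parallel = 1 - 0.0863 = 0.9137
Improvement = 0.9137 - 0.7063
Improvement = 0.2074

0.2074


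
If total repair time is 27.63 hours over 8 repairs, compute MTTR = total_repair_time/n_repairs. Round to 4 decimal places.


total_repair_time = 27.63
n_repairs = 8
MTTR = 27.63 / 8
MTTR = 3.4537

3.4537


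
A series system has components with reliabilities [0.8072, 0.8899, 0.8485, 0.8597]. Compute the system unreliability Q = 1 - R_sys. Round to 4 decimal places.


Components: [0.8072, 0.8899, 0.8485, 0.8597]
After component 1: product = 0.8072
After component 2: product = 0.7183
After component 3: product = 0.6095
After component 4: product = 0.524
R_sys = 0.524
Q = 1 - 0.524 = 0.476

0.476


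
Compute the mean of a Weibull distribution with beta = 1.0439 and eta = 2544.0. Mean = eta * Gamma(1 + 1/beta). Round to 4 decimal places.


beta = 1.0439, eta = 2544.0
1/beta = 0.9579
1 + 1/beta = 1.9579
Gamma(1.9579) = 0.9829
Mean = 2544.0 * 0.9829
Mean = 2500.6065

2500.6065


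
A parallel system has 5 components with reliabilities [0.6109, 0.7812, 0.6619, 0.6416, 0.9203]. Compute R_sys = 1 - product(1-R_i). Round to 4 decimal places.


Components: [0.6109, 0.7812, 0.6619, 0.6416, 0.9203]
(1 - 0.6109) = 0.3891, running product = 0.3891
(1 - 0.7812) = 0.2188, running product = 0.0851
(1 - 0.6619) = 0.3381, running product = 0.0288
(1 - 0.6416) = 0.3584, running product = 0.0103
(1 - 0.9203) = 0.0797, running product = 0.0008
Product of (1-R_i) = 0.0008
R_sys = 1 - 0.0008 = 0.9992

0.9992


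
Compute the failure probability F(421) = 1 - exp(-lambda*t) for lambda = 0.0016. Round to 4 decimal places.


lambda = 0.0016, t = 421
lambda * t = 0.6736
exp(-0.6736) = 0.5099
F(t) = 1 - 0.5099
F(t) = 0.4901

0.4901


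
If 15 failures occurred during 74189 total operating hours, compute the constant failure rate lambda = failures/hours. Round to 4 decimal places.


failures = 15
total_hours = 74189
lambda = 15 / 74189
lambda = 0.0002

0.0002


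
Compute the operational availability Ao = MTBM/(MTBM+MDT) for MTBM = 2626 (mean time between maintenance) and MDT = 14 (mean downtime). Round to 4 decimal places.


MTBM = 2626
MDT = 14
MTBM + MDT = 2640
Ao = 2626 / 2640
Ao = 0.9947

0.9947


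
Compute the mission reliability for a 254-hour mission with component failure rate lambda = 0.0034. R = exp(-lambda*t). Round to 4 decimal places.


lambda = 0.0034
mission_time = 254
lambda * t = 0.0034 * 254 = 0.8636
R = exp(-0.8636)
R = 0.4216

0.4216


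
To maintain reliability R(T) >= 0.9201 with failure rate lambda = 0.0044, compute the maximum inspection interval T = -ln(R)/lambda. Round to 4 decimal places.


R_target = 0.9201
lambda = 0.0044
-ln(0.9201) = 0.0833
T = 0.0833 / 0.0044
T = 18.9257

18.9257


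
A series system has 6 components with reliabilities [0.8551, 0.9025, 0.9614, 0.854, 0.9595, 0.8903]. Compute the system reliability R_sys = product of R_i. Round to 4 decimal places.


Components: [0.8551, 0.9025, 0.9614, 0.854, 0.9595, 0.8903]
After component 1 (R=0.8551): product = 0.8551
After component 2 (R=0.9025): product = 0.7717
After component 3 (R=0.9614): product = 0.7419
After component 4 (R=0.854): product = 0.6336
After component 5 (R=0.9595): product = 0.608
After component 6 (R=0.8903): product = 0.5413
R_sys = 0.5413

0.5413
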